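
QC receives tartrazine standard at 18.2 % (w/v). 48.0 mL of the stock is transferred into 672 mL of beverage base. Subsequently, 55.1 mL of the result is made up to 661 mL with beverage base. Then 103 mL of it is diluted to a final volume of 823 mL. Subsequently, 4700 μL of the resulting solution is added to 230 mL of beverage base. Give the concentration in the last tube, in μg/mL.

Overall dilution factor = 15 × 12.00 × 7.990 × 49.94 = 7.18 × 10⁴.
18.2 % (w/v) / 7.18 × 10⁴ = 2.53 × 10⁻⁴ % (w/v) = 2.53 μg/mL.

2.53 μg/mL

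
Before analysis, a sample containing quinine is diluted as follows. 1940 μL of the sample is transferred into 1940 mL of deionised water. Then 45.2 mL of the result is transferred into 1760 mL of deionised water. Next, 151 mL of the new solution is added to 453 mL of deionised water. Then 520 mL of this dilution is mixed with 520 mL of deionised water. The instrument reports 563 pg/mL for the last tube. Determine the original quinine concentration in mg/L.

Overall dilution factor = 1001 × 39.94 × 4 × 2 = 3.20 × 10⁵.
Original = 563 pg/mL × 3.20 × 10⁵ = 1.80 × 10⁸ pg/mL = 180 mg/L.

180 mg/L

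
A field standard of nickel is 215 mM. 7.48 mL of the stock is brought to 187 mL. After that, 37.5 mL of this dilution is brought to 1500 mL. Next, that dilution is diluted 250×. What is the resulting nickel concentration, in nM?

Overall dilution factor = 25 × 40 × 250 = 2.50 × 10⁵.
215 mM / 2.50 × 10⁵ = 8.60 × 10⁻⁴ mM = 860 nM.

860 nM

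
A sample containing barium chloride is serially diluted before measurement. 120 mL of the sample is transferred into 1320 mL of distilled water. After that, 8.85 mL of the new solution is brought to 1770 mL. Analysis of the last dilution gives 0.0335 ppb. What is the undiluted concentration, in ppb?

Overall dilution factor = 12 × 200 = 2400.
Original = 0.0335 ppb × 2400 = 80.4 ppb.

80.4 ppb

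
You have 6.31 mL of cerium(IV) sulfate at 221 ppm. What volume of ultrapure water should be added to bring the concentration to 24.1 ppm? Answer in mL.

V₂ = C₁V₁/C₂ = 221 × 6.31 / 24.1 = 57.9 mL.
Diluent to add = V₂ − V₁ = 57.9 − 6.31 = 51.6 mL.

51.6 mL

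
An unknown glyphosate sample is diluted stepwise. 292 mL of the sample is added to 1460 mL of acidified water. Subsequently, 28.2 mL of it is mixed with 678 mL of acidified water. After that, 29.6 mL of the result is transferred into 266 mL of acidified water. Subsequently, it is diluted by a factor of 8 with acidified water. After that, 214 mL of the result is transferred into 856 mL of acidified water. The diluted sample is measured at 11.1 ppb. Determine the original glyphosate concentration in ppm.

666 ppm

Overall dilution factor = 6 × 25.04 × 9.986 × 8 × 5 = 6.00 × 10⁴.
Original = 11.1 ppb × 6.00 × 10⁴ = 6.66 × 10⁵ ppb = 666 ppm.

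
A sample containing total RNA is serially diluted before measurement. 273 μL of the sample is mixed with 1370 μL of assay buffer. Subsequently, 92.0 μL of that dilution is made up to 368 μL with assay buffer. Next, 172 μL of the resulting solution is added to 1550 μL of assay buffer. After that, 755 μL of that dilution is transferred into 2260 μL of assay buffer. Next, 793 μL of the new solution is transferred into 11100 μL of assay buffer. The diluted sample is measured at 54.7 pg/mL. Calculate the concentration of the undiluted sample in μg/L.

790 μg/L

Overall dilution factor = 6.018 × 4 × 10.01 × 3.993 × 15.00 = 1.44 × 10⁴.
Original = 54.7 pg/mL × 1.44 × 10⁴ = 7.90 × 10⁵ pg/mL = 790 μg/L.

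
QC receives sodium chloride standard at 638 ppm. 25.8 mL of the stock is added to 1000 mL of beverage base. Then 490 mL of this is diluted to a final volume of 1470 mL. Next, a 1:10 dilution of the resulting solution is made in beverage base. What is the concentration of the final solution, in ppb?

535 ppb

Overall dilution factor = 39.76 × 3 × 10 = 1193.
638 ppm / 1193 = 0.535 ppm = 535 ppb.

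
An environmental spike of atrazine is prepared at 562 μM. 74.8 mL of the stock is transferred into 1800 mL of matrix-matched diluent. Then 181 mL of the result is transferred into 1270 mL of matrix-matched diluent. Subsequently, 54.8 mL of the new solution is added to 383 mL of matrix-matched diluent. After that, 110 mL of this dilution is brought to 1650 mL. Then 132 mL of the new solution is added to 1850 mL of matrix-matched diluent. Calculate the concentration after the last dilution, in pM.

1550 pM

Overall dilution factor = 25.06 × 8.017 × 7.989 × 15 × 15.02 = 3.62 × 10⁵.
562 μM / 3.62 × 10⁵ = 1.55 × 10⁻³ μM = 1550 pM.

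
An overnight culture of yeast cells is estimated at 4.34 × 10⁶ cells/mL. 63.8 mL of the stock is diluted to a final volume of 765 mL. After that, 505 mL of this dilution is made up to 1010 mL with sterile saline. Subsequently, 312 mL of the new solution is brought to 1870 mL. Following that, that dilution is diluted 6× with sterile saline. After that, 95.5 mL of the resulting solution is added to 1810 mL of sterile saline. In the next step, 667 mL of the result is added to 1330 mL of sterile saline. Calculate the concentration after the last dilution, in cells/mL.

Overall dilution factor = 11.99 × 2 × 5.994 × 6 × 19.95 × 2.994 = 5.15 × 10⁴.
4.34 × 10⁶ cells/mL / 5.15 × 10⁴ = 84.2 cells/mL.

84.2 cells/mL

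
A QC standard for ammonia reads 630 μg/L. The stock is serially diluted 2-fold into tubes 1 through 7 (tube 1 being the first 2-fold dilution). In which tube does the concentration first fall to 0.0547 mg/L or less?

Tube n has concentration 630 μg/L / 2ⁿ.
Need 2ⁿ ≥ 630 μg/L / 0.0547 mg/L = 11.5, so n ≥ 3.53.
First such tube: n = 4.

tube 4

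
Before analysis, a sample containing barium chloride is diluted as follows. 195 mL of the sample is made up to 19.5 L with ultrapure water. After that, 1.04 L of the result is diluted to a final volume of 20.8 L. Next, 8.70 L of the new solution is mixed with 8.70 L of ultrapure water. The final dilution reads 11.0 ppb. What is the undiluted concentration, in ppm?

Overall dilution factor = 100 × 20 × 2 = 4000.
Original = 11.0 ppb × 4000 = 4.40 × 10⁴ ppb = 44.0 ppm.

44.0 ppm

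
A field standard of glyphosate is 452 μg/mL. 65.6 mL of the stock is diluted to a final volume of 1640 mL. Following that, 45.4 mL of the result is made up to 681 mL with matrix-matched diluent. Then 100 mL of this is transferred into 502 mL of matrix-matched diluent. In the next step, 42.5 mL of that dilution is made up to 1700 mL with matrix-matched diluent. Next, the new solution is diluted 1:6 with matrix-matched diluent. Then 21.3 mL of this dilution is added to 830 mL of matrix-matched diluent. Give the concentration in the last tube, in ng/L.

Overall dilution factor = 25 × 15 × 6.020 × 40 × 6 × 39.97 = 2.17 × 10⁷.
452 μg/mL / 2.17 × 10⁷ = 2.09 × 10⁻⁵ μg/mL = 20.9 ng/L.

20.9 ng/L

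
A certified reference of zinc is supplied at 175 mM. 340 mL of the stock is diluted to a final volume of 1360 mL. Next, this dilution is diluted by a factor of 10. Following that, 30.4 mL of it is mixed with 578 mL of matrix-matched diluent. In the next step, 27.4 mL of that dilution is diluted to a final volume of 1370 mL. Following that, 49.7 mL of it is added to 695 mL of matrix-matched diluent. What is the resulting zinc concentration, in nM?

Overall dilution factor = 4 × 10 × 20.01 × 50 × 14.98 = 6.00 × 10⁵.
175 mM / 6.00 × 10⁵ = 2.92 × 10⁻⁴ mM = 292 nM.

292 nM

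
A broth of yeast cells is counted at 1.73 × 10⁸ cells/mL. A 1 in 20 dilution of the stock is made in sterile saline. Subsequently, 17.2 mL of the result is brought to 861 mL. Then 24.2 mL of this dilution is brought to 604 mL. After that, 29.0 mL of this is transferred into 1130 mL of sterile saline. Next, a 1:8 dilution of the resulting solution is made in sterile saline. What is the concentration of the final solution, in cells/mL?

21.7 cells/mL

Overall dilution factor = 20 × 50.06 × 24.96 × 39.97 × 8 = 7.99 × 10⁶.
1.73 × 10⁸ cells/mL / 7.99 × 10⁶ = 21.7 cells/mL.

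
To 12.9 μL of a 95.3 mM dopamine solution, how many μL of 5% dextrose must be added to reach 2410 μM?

497 μL

2410 μM = 2.41 mM.
V₂ = C₁V₁/C₂ = 95.3 × 12.9 / 2.41 = 510 μL.
Diluent to add = V₂ − V₁ = 510 − 12.9 = 497 μL.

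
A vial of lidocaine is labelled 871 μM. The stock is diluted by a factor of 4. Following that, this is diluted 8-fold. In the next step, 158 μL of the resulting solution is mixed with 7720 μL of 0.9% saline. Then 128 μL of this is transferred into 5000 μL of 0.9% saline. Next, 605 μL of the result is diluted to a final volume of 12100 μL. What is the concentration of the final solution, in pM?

681 pM

Overall dilution factor = 4 × 8 × 49.86 × 40.06 × 20 = 1.28 × 10⁶.
871 μM / 1.28 × 10⁶ = 6.81 × 10⁻⁴ μM = 681 pM.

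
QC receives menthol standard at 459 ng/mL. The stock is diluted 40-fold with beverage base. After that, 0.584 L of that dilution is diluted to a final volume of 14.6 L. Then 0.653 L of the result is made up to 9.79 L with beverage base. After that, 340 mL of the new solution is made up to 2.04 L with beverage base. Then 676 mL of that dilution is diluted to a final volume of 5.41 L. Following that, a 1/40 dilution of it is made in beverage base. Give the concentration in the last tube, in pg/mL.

0.0159 pg/mL

Overall dilution factor = 40 × 25 × 14.99 × 6 × 8.003 × 40 = 2.88 × 10⁷.
459 ng/mL / 2.88 × 10⁷ = 1.59 × 10⁻⁵ ng/mL = 0.0159 pg/mL.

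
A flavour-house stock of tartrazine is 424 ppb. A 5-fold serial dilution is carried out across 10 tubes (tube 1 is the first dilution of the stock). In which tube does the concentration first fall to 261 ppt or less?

Tube n has concentration 424 ppb / 5ⁿ.
Need 5ⁿ ≥ 424 ppb / 261 ppt = 1625, so n ≥ 4.59.
First such tube: n = 5.

tube 5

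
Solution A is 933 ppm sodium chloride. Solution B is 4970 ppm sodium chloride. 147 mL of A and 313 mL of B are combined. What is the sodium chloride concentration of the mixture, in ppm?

3680 ppm

C_mix = (C_A·V_A + C_B·V_B)/(V_A + V_B) = (933×147 + 4970×313) / 460.0 = 3680 ppm.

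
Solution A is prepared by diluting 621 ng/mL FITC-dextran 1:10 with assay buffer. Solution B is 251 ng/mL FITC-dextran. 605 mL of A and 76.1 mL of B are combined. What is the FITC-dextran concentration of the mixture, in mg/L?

0.0832 mg/L

C_A = 621 ng/mL / 10 = 62.1 ng/mL.
C_mix = (C_A·V_A + C_B·V_B)/(V_A + V_B) = (62.1×605 + 251×76.1) / 681.1 = 83.2 ng/mL = 0.0832 mg/L.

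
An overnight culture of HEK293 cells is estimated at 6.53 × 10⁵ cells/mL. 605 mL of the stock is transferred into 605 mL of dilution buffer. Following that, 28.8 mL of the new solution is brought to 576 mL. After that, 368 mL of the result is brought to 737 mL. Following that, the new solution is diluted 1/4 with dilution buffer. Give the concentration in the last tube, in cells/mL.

Overall dilution factor = 2 × 20 × 2.003 × 4 = 320.
6.53 × 10⁵ cells/mL / 320 = 2040 cells/mL.

2040 cells/mL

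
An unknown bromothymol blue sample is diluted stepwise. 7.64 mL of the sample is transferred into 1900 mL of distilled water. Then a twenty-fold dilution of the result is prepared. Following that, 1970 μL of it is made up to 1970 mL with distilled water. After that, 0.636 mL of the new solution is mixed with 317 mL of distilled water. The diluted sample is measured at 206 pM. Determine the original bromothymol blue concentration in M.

Overall dilution factor = 249.7 × 20 × 1000 × 499.4 = 2.49 × 10⁹.
Original = 206 pM × 2.49 × 10⁹ = 5.14 × 10¹¹ pM = 0.514 M.

0.514 M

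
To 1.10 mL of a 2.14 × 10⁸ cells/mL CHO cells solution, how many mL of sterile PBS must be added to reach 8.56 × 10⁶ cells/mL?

V₂ = C₁V₁/C₂ = 2.14 × 10⁸ × 1.10 / 8.56 × 10⁶ = 27.5 mL.
Diluent to add = V₂ − V₁ = 27.5 − 1.10 = 26.4 mL.

26.4 mL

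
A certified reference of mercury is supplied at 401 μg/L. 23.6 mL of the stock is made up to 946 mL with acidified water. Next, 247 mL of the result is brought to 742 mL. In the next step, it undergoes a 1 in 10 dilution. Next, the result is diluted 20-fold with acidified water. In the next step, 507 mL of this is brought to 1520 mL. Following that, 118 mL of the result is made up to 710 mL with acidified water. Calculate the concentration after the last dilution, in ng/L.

Overall dilution factor = 40.08 × 3.004 × 10 × 20 × 2.998 × 6.017 = 4.34 × 10⁵.
401 μg/L / 4.34 × 10⁵ = 9.23 × 10⁻⁴ μg/L = 0.923 ng/L.

0.923 ng/L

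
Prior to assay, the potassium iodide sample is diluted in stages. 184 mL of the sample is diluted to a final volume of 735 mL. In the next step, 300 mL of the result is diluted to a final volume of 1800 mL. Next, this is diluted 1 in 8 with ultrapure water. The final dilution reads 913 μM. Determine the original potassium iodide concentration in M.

0.175 M

Overall dilution factor = 3.995 × 6 × 8 = 192.
Original = 913 μM × 192 = 1.75 × 10⁵ μM = 0.175 M.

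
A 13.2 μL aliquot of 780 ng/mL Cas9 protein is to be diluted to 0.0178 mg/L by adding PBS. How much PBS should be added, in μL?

0.0178 mg/L = 17.8 ng/mL.
V₂ = C₁V₁/C₂ = 780 × 13.2 / 17.8 = 578 μL.
Diluent to add = V₂ − V₁ = 578 − 13.2 = 565 μL.

565 μL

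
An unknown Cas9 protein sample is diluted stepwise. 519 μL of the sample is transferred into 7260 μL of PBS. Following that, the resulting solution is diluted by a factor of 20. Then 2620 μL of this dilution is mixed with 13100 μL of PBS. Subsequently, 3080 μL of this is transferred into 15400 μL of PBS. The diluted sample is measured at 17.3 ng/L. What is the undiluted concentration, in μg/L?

187 μg/L

Overall dilution factor = 14.99 × 20 × 6 × 6 = 1.08 × 10⁴.
Original = 17.3 ng/L × 1.08 × 10⁴ = 1.87 × 10⁵ ng/L = 187 μg/L.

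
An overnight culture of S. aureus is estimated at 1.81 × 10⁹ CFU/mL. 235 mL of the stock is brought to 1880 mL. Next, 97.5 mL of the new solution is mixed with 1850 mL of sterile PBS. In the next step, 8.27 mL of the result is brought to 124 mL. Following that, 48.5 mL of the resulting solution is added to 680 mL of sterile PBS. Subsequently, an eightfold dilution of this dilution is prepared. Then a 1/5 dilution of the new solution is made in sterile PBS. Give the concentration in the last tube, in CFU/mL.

Overall dilution factor = 8 × 19.97 × 14.99 × 15.02 × 8 × 5 = 1.44 × 10⁶.
1.81 × 10⁹ CFU/mL / 1.44 × 10⁶ = 1260 CFU/mL.

1260 CFU/mL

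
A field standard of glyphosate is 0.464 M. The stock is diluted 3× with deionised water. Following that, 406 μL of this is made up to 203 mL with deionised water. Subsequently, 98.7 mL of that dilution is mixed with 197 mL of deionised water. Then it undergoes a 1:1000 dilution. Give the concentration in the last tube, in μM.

0.103 μM

Overall dilution factor = 3 × 500 × 2.996 × 1000 = 4.49 × 10⁶.
0.464 M / 4.49 × 10⁶ = 1.03 × 10⁻⁷ M = 0.103 μM.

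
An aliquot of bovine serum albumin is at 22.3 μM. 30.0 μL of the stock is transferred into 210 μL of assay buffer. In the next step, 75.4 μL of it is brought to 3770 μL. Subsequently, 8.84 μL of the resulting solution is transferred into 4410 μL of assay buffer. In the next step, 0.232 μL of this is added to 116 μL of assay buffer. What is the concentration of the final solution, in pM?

Overall dilution factor = 8 × 50 × 499.9 × 501 = 1.00 × 10⁸.
22.3 μM / 1.00 × 10⁸ = 2.23 × 10⁻⁷ μM = 0.223 pM.

0.223 pM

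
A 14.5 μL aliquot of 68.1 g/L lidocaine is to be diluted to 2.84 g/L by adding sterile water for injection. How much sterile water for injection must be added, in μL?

V₂ = C₁V₁/C₂ = 68.1 × 14.5 / 2.84 = 348 μL.
Diluent to add = V₂ − V₁ = 348 − 14.5 = 333 μL.

333 μL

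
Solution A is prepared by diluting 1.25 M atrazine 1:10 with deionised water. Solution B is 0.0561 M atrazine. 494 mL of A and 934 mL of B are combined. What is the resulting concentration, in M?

0.0799 M

C_A = 1.25 M / 10 = 0.125 M.
C_mix = (C_A·V_A + C_B·V_B)/(V_A + V_B) = (0.125×494 + 0.0561×934) / 1428 = 0.0799 M.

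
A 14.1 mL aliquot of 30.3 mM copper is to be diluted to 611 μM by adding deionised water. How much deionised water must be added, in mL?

611 μM = 0.611 mM.
V₂ = C₁V₁/C₂ = 30.3 × 14.1 / 0.611 = 699 mL.
Diluent to add = V₂ − V₁ = 699 − 14.1 = 685 mL.

685 mL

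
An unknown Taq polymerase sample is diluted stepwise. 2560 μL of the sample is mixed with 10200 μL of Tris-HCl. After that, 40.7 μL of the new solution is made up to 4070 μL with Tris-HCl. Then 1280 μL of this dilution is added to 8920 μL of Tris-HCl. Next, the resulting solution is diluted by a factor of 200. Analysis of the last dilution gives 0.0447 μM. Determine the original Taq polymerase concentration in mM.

35.5 mM

Overall dilution factor = 4.984 × 100 × 7.969 × 200 = 7.94 × 10⁵.
Original = 0.0447 μM × 7.94 × 10⁵ = 3.55 × 10⁴ μM = 35.5 mM.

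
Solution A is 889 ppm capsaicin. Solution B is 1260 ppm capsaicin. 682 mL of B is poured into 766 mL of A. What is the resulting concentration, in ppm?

1060 ppm

C_mix = (C_A·V_A + C_B·V_B)/(V_A + V_B) = (889×766 + 1260×682) / 1448 = 1064 ppm.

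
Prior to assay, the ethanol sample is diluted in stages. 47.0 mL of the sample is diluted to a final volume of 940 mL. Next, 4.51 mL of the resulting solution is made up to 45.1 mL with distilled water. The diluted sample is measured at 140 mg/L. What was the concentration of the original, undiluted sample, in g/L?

28.0 g/L

Overall dilution factor = 20 × 10 = 200.
Original = 140 mg/L × 200 = 2.80 × 10⁴ mg/L = 28.0 g/L.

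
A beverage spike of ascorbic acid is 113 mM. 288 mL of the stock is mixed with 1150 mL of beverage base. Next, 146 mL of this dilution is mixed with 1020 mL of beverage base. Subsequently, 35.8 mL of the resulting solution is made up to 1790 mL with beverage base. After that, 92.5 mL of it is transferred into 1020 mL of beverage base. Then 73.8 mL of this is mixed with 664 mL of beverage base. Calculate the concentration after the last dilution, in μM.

0.471 μM

Overall dilution factor = 4.993 × 7.986 × 50 × 12.03 × 9.997 = 2.40 × 10⁵.
113 mM / 2.40 × 10⁵ = 4.71 × 10⁻⁴ mM = 0.471 μM.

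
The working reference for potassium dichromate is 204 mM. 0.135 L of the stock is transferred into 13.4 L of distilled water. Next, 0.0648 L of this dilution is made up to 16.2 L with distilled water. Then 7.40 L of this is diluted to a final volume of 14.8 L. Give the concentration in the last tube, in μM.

4.07 μM

Overall dilution factor = 100.3 × 250 × 2 = 5.01 × 10⁴.
204 mM / 5.01 × 10⁴ = 4.07 × 10⁻³ mM = 4.07 μM.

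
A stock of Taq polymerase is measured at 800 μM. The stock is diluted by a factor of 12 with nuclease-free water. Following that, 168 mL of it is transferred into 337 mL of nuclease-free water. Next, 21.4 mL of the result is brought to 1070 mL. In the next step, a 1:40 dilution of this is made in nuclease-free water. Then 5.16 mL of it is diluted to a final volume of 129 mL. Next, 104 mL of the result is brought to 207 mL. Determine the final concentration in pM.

223 pM

Overall dilution factor = 12 × 3.006 × 50 × 40 × 25 × 1.990 = 3.59 × 10⁶.
800 μM / 3.59 × 10⁶ = 2.23 × 10⁻⁴ μM = 223 pM.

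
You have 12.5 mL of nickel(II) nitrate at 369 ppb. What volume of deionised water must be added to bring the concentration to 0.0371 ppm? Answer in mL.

0.0371 ppm = 37.1 ppb.
V₂ = C₁V₁/C₂ = 369 × 12.5 / 37.1 = 124 mL.
Diluent to add = V₂ − V₁ = 124 − 12.5 = 112 mL.

112 mL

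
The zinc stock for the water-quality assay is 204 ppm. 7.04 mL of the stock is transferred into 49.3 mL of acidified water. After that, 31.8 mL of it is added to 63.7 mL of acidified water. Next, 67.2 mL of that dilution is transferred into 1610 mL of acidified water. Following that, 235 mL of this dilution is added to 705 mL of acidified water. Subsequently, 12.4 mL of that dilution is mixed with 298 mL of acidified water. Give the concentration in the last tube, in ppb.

Overall dilution factor = 8.003 × 3.003 × 24.96 × 4 × 25.03 = 6.01 × 10⁴.
204 ppm / 6.01 × 10⁴ = 3.40 × 10⁻³ ppm = 3.40 ppb.

3.40 ppb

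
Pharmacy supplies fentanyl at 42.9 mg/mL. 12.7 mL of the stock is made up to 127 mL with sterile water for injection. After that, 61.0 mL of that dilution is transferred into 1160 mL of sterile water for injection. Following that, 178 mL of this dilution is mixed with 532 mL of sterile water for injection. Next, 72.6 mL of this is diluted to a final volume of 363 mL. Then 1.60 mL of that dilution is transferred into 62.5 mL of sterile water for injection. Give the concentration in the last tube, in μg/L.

268 μg/L

Overall dilution factor = 10 × 20.02 × 3.989 × 5 × 40.06 = 1.60 × 10⁵.
42.9 mg/mL / 1.60 × 10⁵ = 2.68 × 10⁻⁴ mg/mL = 268 μg/L.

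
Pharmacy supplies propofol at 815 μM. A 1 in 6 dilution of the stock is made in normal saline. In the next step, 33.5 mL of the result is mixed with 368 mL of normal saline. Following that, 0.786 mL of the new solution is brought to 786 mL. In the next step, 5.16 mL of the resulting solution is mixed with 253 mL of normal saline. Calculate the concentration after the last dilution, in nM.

0.227 nM

Overall dilution factor = 6 × 11.99 × 1000 × 50.03 = 3.60 × 10⁶.
815 μM / 3.60 × 10⁶ = 2.27 × 10⁻⁴ μM = 0.227 nM.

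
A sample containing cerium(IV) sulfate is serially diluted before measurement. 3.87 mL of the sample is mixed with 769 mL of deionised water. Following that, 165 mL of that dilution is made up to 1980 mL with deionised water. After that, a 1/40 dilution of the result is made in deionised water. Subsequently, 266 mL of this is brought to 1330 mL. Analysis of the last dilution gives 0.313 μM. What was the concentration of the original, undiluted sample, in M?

0.150 M

Overall dilution factor = 199.7 × 12 × 40 × 5 = 4.79 × 10⁵.
Original = 0.313 μM × 4.79 × 10⁵ = 1.50 × 10⁵ μM = 0.150 M.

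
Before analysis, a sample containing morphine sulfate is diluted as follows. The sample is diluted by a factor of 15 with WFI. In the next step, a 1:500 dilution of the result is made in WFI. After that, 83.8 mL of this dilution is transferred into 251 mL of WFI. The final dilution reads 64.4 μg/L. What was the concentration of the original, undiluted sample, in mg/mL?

Overall dilution factor = 15 × 500 × 3.995 = 3.00 × 10⁴.
Original = 64.4 μg/L × 3.00 × 10⁴ = 1.93 × 10⁶ μg/L = 1.93 mg/mL.

1.93 mg/mL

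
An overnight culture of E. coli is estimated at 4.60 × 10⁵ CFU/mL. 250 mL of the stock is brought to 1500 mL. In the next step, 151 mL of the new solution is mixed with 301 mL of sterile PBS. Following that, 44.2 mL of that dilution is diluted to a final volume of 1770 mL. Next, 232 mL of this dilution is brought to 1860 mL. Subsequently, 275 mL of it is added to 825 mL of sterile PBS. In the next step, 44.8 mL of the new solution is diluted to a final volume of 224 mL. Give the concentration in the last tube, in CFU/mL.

Overall dilution factor = 6 × 2.993 × 40.05 × 8.017 × 4 × 5 = 1.15 × 10⁵.
4.60 × 10⁵ CFU/mL / 1.15 × 10⁵ = 3.99 CFU/mL.

3.99 CFU/mL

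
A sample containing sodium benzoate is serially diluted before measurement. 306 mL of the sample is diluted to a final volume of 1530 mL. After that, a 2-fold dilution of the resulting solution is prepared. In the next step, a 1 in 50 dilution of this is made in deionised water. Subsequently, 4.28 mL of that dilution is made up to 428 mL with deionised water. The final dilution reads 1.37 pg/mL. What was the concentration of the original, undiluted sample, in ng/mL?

68.5 ng/mL

Overall dilution factor = 5 × 2 × 50 × 100 = 5.00 × 10⁴.
Original = 1.37 pg/mL × 5.00 × 10⁴ = 6.85 × 10⁴ pg/mL = 68.5 ng/mL.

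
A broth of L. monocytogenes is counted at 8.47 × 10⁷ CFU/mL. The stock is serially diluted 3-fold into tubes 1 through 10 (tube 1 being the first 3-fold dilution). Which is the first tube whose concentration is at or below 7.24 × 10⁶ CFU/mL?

tube 3

Tube n has concentration 8.47 × 10⁷ CFU/mL / 3ⁿ.
Need 3ⁿ ≥ 8.47 × 10⁷ CFU/mL / 7.24 × 10⁶ CFU/mL = 11.7, so n ≥ 2.24.
First such tube: n = 3.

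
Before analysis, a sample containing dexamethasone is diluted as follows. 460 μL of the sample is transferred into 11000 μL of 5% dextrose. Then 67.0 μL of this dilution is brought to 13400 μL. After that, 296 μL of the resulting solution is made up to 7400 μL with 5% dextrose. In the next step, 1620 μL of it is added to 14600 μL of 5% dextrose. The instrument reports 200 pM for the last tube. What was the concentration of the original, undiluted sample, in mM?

Overall dilution factor = 24.91 × 200 × 25 × 10.01 = 1.25 × 10⁶.
Original = 200 pM × 1.25 × 10⁶ = 2.49 × 10⁸ pM = 0.249 mM.

0.249 mM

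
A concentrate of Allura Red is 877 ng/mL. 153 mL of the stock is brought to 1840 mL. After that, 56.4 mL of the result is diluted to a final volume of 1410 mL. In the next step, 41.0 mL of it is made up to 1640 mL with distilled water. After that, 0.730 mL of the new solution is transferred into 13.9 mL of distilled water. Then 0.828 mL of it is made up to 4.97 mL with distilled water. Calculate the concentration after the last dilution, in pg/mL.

Overall dilution factor = 12.03 × 25 × 40 × 20.04 × 6.002 = 1.45 × 10⁶.
877 ng/mL / 1.45 × 10⁶ = 6.06 × 10⁻⁴ ng/mL = 0.606 pg/mL.

0.606 pg/mL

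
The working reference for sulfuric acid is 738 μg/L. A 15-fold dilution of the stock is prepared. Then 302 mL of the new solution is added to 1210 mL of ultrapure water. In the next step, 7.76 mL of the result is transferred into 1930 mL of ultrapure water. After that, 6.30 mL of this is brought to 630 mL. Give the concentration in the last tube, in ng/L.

Overall dilution factor = 15 × 5.007 × 249.7 × 100 = 1.88 × 10⁶.
738 μg/L / 1.88 × 10⁶ = 3.94 × 10⁻⁴ μg/L = 0.394 ng/L.

0.394 ng/L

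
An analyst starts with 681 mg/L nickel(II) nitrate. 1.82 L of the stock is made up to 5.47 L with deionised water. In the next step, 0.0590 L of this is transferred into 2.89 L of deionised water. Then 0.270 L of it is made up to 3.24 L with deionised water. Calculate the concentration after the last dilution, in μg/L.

378 μg/L

Overall dilution factor = 3.005 × 49.98 × 12 = 1803.
681 mg/L / 1803 = 0.378 mg/L = 378 μg/L.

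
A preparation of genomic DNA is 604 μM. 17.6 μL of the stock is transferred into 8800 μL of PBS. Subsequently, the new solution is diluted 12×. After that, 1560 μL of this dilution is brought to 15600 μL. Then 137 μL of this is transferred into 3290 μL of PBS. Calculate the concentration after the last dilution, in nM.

Overall dilution factor = 501 × 12 × 10 × 25.01 = 1.50 × 10⁶.
604 μM / 1.50 × 10⁶ = 4.02 × 10⁻⁴ μM = 0.402 nM.

0.402 nM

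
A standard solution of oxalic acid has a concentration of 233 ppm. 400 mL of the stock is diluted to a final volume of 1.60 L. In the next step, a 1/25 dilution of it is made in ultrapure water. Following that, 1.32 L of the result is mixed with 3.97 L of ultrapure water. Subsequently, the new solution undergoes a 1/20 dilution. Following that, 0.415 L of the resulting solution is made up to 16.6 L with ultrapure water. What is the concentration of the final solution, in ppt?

727 ppt

Overall dilution factor = 4 × 25 × 4.008 × 20 × 40 = 3.21 × 10⁵.
233 ppm / 3.21 × 10⁵ = 7.27 × 10⁻⁴ ppm = 727 ppt.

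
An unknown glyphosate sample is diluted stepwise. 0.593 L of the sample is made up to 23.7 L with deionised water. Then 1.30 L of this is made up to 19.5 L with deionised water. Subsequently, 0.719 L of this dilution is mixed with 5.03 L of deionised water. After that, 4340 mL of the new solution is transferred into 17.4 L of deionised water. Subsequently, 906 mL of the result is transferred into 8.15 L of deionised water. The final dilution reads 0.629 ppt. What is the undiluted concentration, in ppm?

Overall dilution factor = 39.97 × 15 × 7.996 × 5.009 × 9.996 = 2.40 × 10⁵.
Original = 0.629 ppt × 2.40 × 10⁵ = 1.51 × 10⁵ ppt = 0.151 ppm.

0.151 ppm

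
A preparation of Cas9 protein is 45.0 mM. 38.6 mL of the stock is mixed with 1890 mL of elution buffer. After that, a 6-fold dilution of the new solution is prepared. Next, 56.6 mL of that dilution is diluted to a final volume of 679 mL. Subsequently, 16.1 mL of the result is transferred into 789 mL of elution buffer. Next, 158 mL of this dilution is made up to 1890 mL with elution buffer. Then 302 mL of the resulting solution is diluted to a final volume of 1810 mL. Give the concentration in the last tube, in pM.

Overall dilution factor = 49.96 × 6 × 12.00 × 50.01 × 11.96 × 5.993 = 1.29 × 10⁷.
45.0 mM / 1.29 × 10⁷ = 3.49 × 10⁻⁶ mM = 3490 pM.

3490 pM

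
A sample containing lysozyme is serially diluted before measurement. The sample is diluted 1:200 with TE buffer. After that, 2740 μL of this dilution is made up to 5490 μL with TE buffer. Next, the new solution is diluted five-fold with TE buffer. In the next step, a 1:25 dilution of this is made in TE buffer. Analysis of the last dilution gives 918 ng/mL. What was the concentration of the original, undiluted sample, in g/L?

46.0 g/L

Overall dilution factor = 200 × 2.004 × 5 × 25 = 5.01 × 10⁴.
Original = 918 ng/mL × 5.01 × 10⁴ = 4.60 × 10⁷ ng/mL = 46.0 g/L.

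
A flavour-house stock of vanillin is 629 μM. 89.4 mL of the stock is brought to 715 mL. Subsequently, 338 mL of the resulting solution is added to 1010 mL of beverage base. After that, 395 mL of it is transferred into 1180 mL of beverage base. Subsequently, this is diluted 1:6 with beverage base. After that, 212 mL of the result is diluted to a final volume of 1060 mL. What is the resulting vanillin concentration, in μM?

Overall dilution factor = 7.998 × 3.988 × 3.987 × 6 × 5 = 3815.
629 μM / 3815 = 0.165 μM.

0.165 μM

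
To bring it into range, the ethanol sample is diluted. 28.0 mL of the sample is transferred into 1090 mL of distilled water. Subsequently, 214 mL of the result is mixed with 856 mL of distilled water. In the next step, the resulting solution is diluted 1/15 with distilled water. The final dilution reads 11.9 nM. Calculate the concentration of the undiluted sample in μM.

35.6 μM

Overall dilution factor = 39.93 × 5 × 15 = 2995.
Original = 11.9 nM × 2995 = 3.56 × 10⁴ nM = 35.6 μM.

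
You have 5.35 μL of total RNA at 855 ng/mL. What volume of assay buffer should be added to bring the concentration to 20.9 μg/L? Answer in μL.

20.9 μg/L = 20.9 ng/mL.
V₂ = C₁V₁/C₂ = 855 × 5.35 / 20.9 = 219 μL.
Diluent to add = V₂ − V₁ = 219 − 5.35 = 214 μL.

214 μL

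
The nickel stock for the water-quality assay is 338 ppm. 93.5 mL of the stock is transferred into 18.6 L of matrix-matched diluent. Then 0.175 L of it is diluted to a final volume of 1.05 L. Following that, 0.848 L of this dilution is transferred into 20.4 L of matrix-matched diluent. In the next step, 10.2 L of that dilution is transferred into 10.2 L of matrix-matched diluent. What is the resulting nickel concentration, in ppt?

Overall dilution factor = 199.9 × 6 × 25.06 × 2 = 6.01 × 10⁴.
338 ppm / 6.01 × 10⁴ = 5.62 × 10⁻³ ppm = 5620 ppt.

5620 ppt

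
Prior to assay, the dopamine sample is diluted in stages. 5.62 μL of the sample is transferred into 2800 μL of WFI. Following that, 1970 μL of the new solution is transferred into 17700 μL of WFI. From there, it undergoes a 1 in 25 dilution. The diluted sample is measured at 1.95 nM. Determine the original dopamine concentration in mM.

0.243 mM

Overall dilution factor = 499.2 × 9.985 × 25 = 1.25 × 10⁵.
Original = 1.95 nM × 1.25 × 10⁵ = 2.43 × 10⁵ nM = 0.243 mM.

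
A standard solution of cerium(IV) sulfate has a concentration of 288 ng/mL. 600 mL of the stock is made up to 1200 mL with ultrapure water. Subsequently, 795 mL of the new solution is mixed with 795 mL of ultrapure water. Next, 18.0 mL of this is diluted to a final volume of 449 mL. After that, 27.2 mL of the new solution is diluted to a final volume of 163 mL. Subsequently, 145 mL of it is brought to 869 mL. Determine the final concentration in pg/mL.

Overall dilution factor = 2 × 2 × 24.94 × 5.993 × 5.993 = 3583.
288 ng/mL / 3583 = 0.0804 ng/mL = 80.4 pg/mL.

80.4 pg/mL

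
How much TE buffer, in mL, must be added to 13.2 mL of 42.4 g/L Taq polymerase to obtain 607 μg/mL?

909 mL

607 μg/mL = 0.607 g/L.
V₂ = C₁V₁/C₂ = 42.4 × 13.2 / 0.607 = 922 mL.
Diluent to add = V₂ − V₁ = 922 − 13.2 = 909 mL.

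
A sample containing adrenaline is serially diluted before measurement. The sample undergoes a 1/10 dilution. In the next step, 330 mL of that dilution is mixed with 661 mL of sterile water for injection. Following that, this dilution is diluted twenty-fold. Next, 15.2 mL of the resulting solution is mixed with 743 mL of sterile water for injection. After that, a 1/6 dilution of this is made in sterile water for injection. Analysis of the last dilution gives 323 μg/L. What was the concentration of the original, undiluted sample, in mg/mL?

Overall dilution factor = 10 × 3.003 × 20 × 49.88 × 6 = 1.80 × 10⁵.
Original = 323 μg/L × 1.80 × 10⁵ = 5.81 × 10⁷ μg/L = 58.1 mg/mL.

58.1 mg/mL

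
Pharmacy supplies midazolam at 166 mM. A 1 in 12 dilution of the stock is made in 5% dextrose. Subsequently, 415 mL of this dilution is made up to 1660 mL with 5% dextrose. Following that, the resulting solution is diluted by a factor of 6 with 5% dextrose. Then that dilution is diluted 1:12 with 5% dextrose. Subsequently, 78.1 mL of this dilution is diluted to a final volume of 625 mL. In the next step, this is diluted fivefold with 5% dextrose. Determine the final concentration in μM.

1.20 μM

Overall dilution factor = 12 × 4 × 6 × 12 × 8.003 × 5 = 1.38 × 10⁵.
166 mM / 1.38 × 10⁵ = 1.20 × 10⁻³ mM = 1.20 μM.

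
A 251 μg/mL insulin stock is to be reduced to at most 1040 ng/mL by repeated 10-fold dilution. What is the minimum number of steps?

3

Need 10ⁿ ≥ 241, so n ≥ log(241)/log(10) = 2.38.
Minimum whole steps: n = 3.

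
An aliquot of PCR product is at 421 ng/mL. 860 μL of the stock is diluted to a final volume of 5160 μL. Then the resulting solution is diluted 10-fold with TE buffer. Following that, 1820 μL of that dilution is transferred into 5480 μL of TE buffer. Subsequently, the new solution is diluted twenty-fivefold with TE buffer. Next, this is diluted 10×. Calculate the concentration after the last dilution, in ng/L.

Overall dilution factor = 6 × 10 × 4.011 × 25 × 10 = 6.02 × 10⁴.
421 ng/mL / 6.02 × 10⁴ = 7.00 × 10⁻³ ng/mL = 7.00 ng/L.

7.00 ng/L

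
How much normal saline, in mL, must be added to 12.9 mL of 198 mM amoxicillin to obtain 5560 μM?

5560 μM = 5.56 mM.
V₂ = C₁V₁/C₂ = 198 × 12.9 / 5.56 = 459 mL.
Diluent to add = V₂ − V₁ = 459 − 12.9 = 446 mL.

446 mL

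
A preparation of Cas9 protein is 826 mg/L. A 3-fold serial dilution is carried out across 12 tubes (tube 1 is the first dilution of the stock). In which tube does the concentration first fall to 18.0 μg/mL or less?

tube 4

Tube n has concentration 826 mg/L / 3ⁿ.
Need 3ⁿ ≥ 826 mg/L / 18.0 μg/mL = 45.9, so n ≥ 3.48.
First such tube: n = 4.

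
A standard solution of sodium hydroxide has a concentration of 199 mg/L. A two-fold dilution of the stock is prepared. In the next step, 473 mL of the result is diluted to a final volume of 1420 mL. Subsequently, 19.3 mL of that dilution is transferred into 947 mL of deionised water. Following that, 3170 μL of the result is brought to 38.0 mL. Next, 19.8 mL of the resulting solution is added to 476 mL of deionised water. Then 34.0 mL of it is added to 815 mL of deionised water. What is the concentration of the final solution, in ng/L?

Overall dilution factor = 2 × 3.002 × 50.07 × 11.99 × 25.04 × 24.97 = 2.25 × 10⁶.
199 mg/L / 2.25 × 10⁶ = 8.83 × 10⁻⁵ mg/L = 88.3 ng/L.

88.3 ng/L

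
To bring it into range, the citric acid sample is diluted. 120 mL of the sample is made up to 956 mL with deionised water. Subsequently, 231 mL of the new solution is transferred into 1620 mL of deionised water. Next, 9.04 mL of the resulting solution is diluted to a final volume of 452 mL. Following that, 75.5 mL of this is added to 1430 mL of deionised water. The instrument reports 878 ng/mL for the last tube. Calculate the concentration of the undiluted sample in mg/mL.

55.9 mg/mL

Overall dilution factor = 7.967 × 8.013 × 50 × 19.94 = 6.36 × 10⁴.
Original = 878 ng/mL × 6.36 × 10⁴ = 5.59 × 10⁷ ng/mL = 55.9 mg/mL.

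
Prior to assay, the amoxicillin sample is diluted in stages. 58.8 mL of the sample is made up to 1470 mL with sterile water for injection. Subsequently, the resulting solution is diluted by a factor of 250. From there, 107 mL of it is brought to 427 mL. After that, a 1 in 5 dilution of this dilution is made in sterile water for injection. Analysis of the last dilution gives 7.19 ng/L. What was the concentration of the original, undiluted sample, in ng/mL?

Overall dilution factor = 25 × 250 × 3.991 × 5 = 1.25 × 10⁵.
Original = 7.19 ng/L × 1.25 × 10⁵ = 8.97 × 10⁵ ng/L = 897 ng/mL.

897 ng/mL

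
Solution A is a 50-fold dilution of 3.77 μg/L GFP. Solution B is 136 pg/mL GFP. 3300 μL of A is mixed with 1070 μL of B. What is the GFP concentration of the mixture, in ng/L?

90.2 ng/L

C_A = 3.77 μg/L / 50 = 0.0754 μg/L.
C_B = 136 pg/mL = 0.136 μg/L.
C_mix = (C_A·V_A + C_B·V_B)/(V_A + V_B) = (0.0754×3300 + 0.136×1070) / 4370 = 0.0902 μg/L = 90.2 ng/L.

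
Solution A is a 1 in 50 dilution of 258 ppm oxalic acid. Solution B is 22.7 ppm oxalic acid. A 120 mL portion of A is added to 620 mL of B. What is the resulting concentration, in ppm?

19.9 ppm

C_A = 258 ppm / 50 = 5.16 ppm.
C_mix = (C_A·V_A + C_B·V_B)/(V_A + V_B) = (5.16×120 + 22.7×620) / 740.0 = 19.9 ppm.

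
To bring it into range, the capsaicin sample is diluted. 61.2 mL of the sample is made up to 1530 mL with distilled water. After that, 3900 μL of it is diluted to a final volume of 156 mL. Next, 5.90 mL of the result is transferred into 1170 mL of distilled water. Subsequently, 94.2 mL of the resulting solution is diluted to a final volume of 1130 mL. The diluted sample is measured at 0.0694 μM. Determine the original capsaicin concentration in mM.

166 mM

Overall dilution factor = 25 × 40 × 199.3 × 12.00 = 2.39 × 10⁶.
Original = 0.0694 μM × 2.39 × 10⁶ = 1.66 × 10⁵ μM = 166 mM.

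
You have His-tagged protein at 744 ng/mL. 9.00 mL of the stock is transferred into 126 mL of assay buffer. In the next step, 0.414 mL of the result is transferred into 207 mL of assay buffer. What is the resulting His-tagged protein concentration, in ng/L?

99.0 ng/L

Overall dilution factor = 15 × 501 = 7515.
744 ng/mL / 7515 = 0.0990 ng/mL = 99.0 ng/L.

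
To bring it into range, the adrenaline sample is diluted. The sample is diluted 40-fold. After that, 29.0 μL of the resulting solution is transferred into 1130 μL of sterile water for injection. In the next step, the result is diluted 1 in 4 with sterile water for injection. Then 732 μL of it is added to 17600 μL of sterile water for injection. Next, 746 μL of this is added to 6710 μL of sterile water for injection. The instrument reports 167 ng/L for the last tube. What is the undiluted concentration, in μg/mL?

Overall dilution factor = 40 × 39.97 × 4 × 25.04 × 9.995 = 1.60 × 10⁶.
Original = 167 ng/L × 1.60 × 10⁶ = 2.67 × 10⁸ ng/L = 267 μg/mL.

267 μg/mL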